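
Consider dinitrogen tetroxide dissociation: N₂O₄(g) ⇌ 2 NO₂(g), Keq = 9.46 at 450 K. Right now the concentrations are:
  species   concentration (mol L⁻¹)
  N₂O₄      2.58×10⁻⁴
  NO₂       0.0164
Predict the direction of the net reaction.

Q = [NO₂]² / [N₂O₄] = (0.0164)² / (2.58×10⁻⁴) = 1.04
Q = 1.04 < Keq = 9.46, so the forward reaction proceeds.

in the forward direction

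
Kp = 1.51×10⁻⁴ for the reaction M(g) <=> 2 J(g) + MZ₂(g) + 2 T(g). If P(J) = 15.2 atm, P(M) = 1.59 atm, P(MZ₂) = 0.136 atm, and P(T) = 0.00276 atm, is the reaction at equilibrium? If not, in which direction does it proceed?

neither direction; the system is at equilibrium

Qp = P(J)²·P(MZ₂)·P(T)² / P(M) = (15.2)²·(0.136)·(0.00276)² / (1.59) = 1.51×10⁻⁴
Qp = 1.51×10⁻⁴ = Kp, so the system is already at equilibrium.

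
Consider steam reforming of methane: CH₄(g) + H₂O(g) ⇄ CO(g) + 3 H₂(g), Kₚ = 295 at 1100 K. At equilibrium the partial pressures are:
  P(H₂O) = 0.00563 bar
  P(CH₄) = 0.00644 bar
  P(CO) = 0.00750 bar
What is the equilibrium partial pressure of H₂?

P(H₂) = 1.13 bar

At equilibrium, Kₚ = P(CO)·P(H₂)³ / (P(CH₄)·P(H₂O)) = 295.
(0.00750)·(P(H₂))³ / ((0.00644)·(0.00563)) = 295
P(H₂)³ = 1.43 ⇒ P(H₂) = 1.13 bar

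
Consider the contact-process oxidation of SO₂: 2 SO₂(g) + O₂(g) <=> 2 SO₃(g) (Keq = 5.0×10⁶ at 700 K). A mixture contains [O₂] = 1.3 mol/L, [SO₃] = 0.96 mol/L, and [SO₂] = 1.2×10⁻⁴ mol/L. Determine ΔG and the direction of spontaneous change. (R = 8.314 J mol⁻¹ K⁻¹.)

Q = [SO₃]² / ([SO₂]²·[O₂]) = (0.96)² / ((1.2×10⁻⁴)²·(1.3)) = 4.92×10⁷
ΔG = RT ln(Q/Keq) = (8.314 J mol⁻¹ K⁻¹)(700 K) × ln(4.92×10⁷/5.0×10⁶)
   = (5.820 kJ/mol)(2.286) = 13.3 kJ/mol
ΔG > 0, so the forward reaction is non-spontaneous (proceeds in reverse).

ΔG = 13.3 kJ/mol; the forward reaction is non-spontaneous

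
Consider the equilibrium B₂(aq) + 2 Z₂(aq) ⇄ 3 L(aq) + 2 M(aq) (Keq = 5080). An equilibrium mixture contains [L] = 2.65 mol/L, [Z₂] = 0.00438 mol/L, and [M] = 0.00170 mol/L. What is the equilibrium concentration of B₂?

At equilibrium, Keq = [L]³·[M]² / ([B₂]·[Z₂]²) = 5080.
(2.65)³·(0.00170)² / (([B₂])·(0.00438)²) = 5080
[B₂] = 5.52e-4 mol/L

[B₂] = 5.52e-4 mol/L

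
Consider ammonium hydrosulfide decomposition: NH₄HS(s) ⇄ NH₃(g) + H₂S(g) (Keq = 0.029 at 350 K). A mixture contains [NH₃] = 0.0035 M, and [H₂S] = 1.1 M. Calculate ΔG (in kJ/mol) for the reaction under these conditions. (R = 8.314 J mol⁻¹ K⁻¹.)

ΔG = -5.88 kJ/mol

(NH₄HS is a pure solid — omitted from Q.)
Q = [NH₃]·[H₂S] = (0.0035)·(1.1) = 0.00385
ΔG = RT ln(Q/Keq) = (8.314 J mol⁻¹ K⁻¹)(350 K) × ln(0.00385/0.029)
   = (2.910 kJ/mol)(-2.019) = -5.88 kJ/mol
ΔG < 0, so the forward reaction is spontaneous (proceeds forward).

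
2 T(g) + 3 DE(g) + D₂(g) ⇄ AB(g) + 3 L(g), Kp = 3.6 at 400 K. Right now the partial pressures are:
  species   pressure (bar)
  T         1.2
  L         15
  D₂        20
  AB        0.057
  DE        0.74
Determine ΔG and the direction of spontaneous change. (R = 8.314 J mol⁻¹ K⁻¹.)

ΔG = 5.06 kJ/mol; the forward reaction is non-spontaneous

Qp = P(AB)·P(L)³ / (P(T)²·P(DE)³·P(D₂)) = (0.057)·(15)³ / ((1.2)²·(0.74)³·(20)) = 16.5
ΔG = RT ln(Qp/Kp) = (8.314 J mol⁻¹ K⁻¹)(400 K) × ln(16.5/3.6)
   = (3.326 kJ/mol)(1.522) = 5.06 kJ/mol
ΔG > 0, so the forward reaction is non-spontaneous (proceeds in reverse).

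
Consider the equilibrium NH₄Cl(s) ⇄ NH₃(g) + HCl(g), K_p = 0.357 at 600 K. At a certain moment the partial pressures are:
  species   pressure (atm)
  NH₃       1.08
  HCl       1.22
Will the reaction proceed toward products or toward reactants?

(NH₄Cl is a pure solid — omitted from Q_p.)
Q_p = P(NH₃)·P(HCl) = (1.08)·(1.22) = 1.32
Q_p = 1.32 > K_p = 0.357, so the reverse reaction proceeds.

reverse (toward reactants)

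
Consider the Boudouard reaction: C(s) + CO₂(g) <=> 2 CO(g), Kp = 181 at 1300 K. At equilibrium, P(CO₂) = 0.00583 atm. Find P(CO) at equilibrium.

(C is a pure solid — omitted from Kp.)
At equilibrium, Kp = P(CO)² / P(CO₂) = 181.
(P(CO))² / (0.00583) = 181
P(CO)² = 1.06 ⇒ P(CO) = 1.03 atm

P(CO) = 1.03 atm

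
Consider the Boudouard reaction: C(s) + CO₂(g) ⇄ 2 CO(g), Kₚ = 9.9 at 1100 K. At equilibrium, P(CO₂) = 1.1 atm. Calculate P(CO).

(C is a pure solid — omitted from Kₚ.)
At equilibrium, Kₚ = P(CO)² / P(CO₂) = 9.9.
(P(CO))² / (1.1) = 9.9
P(CO)² = 10.9 ⇒ P(CO) = 3.3 atm

P(CO) = 3.3 atm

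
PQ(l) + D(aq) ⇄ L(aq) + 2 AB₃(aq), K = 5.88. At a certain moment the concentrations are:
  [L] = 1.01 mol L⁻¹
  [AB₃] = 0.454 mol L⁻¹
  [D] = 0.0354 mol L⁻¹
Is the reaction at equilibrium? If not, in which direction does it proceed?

(PQ is a pure liquid — omitted from Q.)
Q = [L]·[AB₃]² / [D] = (1.01)·(0.454)² / (0.0354) = 5.88
Q = 5.88 = K, so the system is already at equilibrium.

neither direction; the system is at equilibrium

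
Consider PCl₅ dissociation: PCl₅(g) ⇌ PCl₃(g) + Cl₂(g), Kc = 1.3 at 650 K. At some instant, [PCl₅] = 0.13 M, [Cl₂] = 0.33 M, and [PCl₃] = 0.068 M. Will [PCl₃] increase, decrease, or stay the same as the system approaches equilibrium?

increase

Qc = [PCl₃]·[Cl₂] / [PCl₅] = (0.068)·(0.33) / (0.13) = 0.17
Qc = 0.17 < Kc = 1.3: net forward reaction.
PCl₃ is a product, so it increases.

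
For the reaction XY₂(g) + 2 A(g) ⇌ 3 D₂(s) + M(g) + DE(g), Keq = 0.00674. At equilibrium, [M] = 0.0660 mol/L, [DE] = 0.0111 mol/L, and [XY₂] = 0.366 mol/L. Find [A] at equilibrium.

[A] = 0.545 mol/L

(D₂ is a pure solid — omitted from Keq.)
At equilibrium, Keq = [M]·[DE] / ([XY₂]·[A]²) = 0.00674.
(0.0660)·(0.0111) / ((0.366)·([A])²) = 0.00674
[A]² = 0.297 ⇒ [A] = 0.545 mol/L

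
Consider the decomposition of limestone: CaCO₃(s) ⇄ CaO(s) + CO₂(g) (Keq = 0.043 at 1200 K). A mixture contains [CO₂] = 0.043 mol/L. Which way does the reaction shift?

(CaCO₃, CaO are pure solids — omitted from Q.)
Q = [CO₂] = 0.043
Q = 0.043 = Keq, so the system is already at equilibrium.

neither direction; the system is at equilibrium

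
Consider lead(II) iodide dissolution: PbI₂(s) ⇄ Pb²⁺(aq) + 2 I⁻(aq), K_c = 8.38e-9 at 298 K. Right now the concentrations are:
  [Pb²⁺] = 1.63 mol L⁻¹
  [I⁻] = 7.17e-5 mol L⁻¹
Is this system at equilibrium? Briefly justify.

yes, at equilibrium

(PbI₂ is a pure solid — omitted from Q_c.)
Q_c = [Pb²⁺]·[I⁻]² = (1.63)·(7.17e-5)² = 8.38e-9
Q_c = 8.38e-9 = K_c; the system is at equilibrium.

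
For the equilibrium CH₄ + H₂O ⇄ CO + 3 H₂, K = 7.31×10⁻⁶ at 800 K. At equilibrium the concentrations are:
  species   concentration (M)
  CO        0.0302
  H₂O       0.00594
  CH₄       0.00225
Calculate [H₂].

At equilibrium, K = [CO]·[H₂]³ / ([CH₄]·[H₂O]) = 7.31×10⁻⁶.
(0.0302)·([H₂])³ / ((0.00225)·(0.00594)) = 7.31×10⁻⁶
[H₂]³ = 3.24×10⁻⁹ ⇒ [H₂] = 0.00148 M

[H₂] = 0.00148 M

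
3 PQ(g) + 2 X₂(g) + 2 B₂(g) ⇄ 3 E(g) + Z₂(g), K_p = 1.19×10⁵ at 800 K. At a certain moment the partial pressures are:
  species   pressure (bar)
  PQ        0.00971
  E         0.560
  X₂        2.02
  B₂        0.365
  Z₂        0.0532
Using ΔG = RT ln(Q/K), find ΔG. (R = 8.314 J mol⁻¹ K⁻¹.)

Q_p = P(E)³·P(Z₂) / (P(PQ)³·P(X₂)²·P(B₂)²) = (0.560)³·(0.0532) / ((0.00971)³·(2.02)²·(0.365)²) = 18800
ΔG = RT ln(Q_p/K_p) = (8.314 J mol⁻¹ K⁻¹)(800 K) × ln(18800/1.19×10⁵)
   = (6.651 kJ/mol)(-1.845) = -12.3 kJ/mol
ΔG < 0, so the forward reaction is spontaneous (proceeds forward).

ΔG = -12.3 kJ/mol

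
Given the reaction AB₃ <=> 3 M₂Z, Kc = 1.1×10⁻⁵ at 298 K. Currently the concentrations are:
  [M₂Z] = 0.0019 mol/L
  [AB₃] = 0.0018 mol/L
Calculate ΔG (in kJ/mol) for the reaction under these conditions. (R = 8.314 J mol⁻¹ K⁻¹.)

Qc = [M₂Z]³ / [AB₃] = (0.0019)³ / (0.0018) = 3.81×10⁻⁶
ΔG = RT ln(Qc/Kc) = (8.314 J mol⁻¹ K⁻¹)(298 K) × ln(3.81×10⁻⁶/1.1×10⁻⁵)
   = (2.478 kJ/mol)(-1.060) = -2.63 kJ/mol
ΔG < 0, so the forward reaction is spontaneous (proceeds forward).

ΔG = -2.63 kJ/mol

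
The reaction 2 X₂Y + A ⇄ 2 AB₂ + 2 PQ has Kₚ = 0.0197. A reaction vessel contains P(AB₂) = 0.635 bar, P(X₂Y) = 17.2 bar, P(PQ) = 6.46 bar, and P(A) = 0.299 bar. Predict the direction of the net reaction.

Qₚ = P(AB₂)²·P(PQ)² / (P(X₂Y)²·P(A)) = (0.635)²·(6.46)² / ((17.2)²·(0.299)) = 0.190
Qₚ = 0.190 > Kₚ = 0.0197, so the reverse reaction proceeds.

to the left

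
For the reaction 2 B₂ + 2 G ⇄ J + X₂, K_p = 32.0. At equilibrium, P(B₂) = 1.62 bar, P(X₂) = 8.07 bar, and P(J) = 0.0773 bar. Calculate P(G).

At equilibrium, K_p = P(J)·P(X₂) / (P(B₂)²·P(G)²) = 32.0.
(0.0773)·(8.07) / ((1.62)²·(P(G))²) = 32.0
P(G)² = 0.00743 ⇒ P(G) = 0.0862 bar

P(G) = 0.0862 bar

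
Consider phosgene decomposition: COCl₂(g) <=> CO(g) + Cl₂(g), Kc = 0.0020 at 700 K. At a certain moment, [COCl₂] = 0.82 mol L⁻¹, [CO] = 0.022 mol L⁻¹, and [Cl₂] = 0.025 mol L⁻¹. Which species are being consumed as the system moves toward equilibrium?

Qc = [CO]·[Cl₂] / [COCl₂] = (0.022)·(0.025) / (0.82) = 6.7×10⁻⁴
Qc = 6.7×10⁻⁴ < Kc = 0.0020: net forward reaction.

COCl₂ (reactants)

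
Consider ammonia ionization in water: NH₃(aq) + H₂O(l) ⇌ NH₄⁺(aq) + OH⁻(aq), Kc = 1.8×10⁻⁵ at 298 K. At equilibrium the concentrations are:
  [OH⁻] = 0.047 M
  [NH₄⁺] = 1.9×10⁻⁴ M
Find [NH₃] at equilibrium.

[NH₃] = 0.50 M

(H₂O is a pure liquid — omitted from Kc.)
At equilibrium, Kc = [NH₄⁺]·[OH⁻] / [NH₃] = 1.8×10⁻⁵.
(1.9×10⁻⁴)·(0.047) / ([NH₃]) = 1.8×10⁻⁵
[NH₃] = 0.496 = 0.50 M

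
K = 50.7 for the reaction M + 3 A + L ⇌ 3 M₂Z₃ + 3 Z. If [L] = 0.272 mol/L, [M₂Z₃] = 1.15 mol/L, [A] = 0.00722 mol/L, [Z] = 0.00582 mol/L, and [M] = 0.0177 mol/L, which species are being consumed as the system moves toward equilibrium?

M₂Z₃, Z (products)

Q = [M₂Z₃]³·[Z]³ / ([M]·[A]³·[L]) = (1.15)³·(0.00582)³ / ((0.0177)·(0.00722)³·(0.272)) = 165
Q = 165 > K = 50.7: net reverse reaction.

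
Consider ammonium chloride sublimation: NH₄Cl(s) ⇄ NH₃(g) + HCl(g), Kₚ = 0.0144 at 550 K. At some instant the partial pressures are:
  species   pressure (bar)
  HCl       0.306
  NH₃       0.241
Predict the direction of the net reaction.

in the reverse direction

(NH₄Cl is a pure solid — omitted from Qₚ.)
Qₚ = P(NH₃)·P(HCl) = (0.241)·(0.306) = 0.0737
Qₚ = 0.0737 > Kₚ = 0.0144, so the reverse reaction proceeds.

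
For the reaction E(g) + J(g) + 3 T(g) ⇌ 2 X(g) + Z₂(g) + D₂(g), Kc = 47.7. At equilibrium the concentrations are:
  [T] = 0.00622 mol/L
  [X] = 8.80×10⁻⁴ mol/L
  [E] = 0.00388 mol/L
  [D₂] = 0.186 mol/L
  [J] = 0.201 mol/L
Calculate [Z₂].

At equilibrium, Kc = [X]²·[Z₂]·[D₂] / ([E]·[J]·[T]³) = 47.7.
(8.80×10⁻⁴)²·([Z₂])·(0.186) / ((0.00388)·(0.201)·(0.00622)³) = 47.7
[Z₂] = 0.0621 mol/L

[Z₂] = 0.0621 mol/L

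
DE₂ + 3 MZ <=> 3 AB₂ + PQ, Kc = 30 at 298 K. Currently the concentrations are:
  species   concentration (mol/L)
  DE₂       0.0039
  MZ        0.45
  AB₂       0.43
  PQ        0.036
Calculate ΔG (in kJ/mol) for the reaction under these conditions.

Qc = [AB₂]³·[PQ] / ([DE₂]·[MZ]³) = (0.43)³·(0.036) / ((0.0039)·(0.45)³) = 8.05
ΔG = RT ln(Qc/Kc) = (8.314 J mol⁻¹ K⁻¹)(298 K) × ln(8.05/30)
   = (2.478 kJ/mol)(-1.316) = -3.26 kJ/mol
ΔG < 0, so the forward reaction is spontaneous (proceeds forward).

ΔG = -3.26 kJ/mol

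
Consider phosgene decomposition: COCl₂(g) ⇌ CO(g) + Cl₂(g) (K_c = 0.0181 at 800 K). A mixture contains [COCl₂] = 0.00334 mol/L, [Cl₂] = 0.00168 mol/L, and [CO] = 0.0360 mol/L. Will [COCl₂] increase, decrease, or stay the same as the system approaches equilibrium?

Q_c = [CO]·[Cl₂] / [COCl₂] = (0.0360)·(0.00168) / (0.00334) = 0.0181
Q_c = 0.0181 = K_c; the system is at equilibrium.

stay the same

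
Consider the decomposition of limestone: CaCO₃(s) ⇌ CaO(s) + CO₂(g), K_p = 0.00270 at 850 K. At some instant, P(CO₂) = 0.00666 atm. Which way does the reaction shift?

(CaCO₃, CaO are pure solids — omitted from Q_p.)
Q_p = P(CO₂) = 0.00666
Q_p = 0.00666 > K_p = 0.00270, so the reverse reaction proceeds.

toward reactants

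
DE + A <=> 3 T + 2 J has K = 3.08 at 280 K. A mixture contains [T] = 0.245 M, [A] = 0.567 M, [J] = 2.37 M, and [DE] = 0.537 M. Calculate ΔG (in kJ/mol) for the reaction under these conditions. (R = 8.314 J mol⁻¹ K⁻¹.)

Q = [T]³·[J]² / ([DE]·[A]) = (0.245)³·(2.37)² / ((0.537)·(0.567)) = 0.271
ΔG = RT ln(Q/K) = (8.314 J mol⁻¹ K⁻¹)(280 K) × ln(0.271/3.08)
   = (2.328 kJ/mol)(-2.431) = -5.66 kJ/mol
ΔG < 0, so the forward reaction is spontaneous (proceeds forward).

ΔG = -5.66 kJ/mol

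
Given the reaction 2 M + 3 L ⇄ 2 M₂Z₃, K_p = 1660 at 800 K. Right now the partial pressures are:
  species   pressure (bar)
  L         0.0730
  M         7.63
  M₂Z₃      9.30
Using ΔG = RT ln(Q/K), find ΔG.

Q_p = P(M₂Z₃)² / (P(M)²·P(L)³) = (9.30)² / ((7.63)²·(0.0730)³) = 3820
ΔG = RT ln(Q_p/K_p) = (8.314 J mol⁻¹ K⁻¹)(800 K) × ln(3820/1660)
   = (6.651 kJ/mol)(0.8334) = 5.54 kJ/mol
ΔG > 0, so the forward reaction is non-spontaneous (proceeds in reverse).

ΔG = 5.54 kJ/mol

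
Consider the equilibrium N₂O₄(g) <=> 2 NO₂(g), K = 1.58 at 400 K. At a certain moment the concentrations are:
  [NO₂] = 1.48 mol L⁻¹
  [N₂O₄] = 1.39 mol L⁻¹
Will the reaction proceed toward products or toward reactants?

at equilibrium

Q = [NO₂]² / [N₂O₄] = (1.48)² / (1.39) = 1.58
Q = 1.58 = K, so the system is already at equilibrium.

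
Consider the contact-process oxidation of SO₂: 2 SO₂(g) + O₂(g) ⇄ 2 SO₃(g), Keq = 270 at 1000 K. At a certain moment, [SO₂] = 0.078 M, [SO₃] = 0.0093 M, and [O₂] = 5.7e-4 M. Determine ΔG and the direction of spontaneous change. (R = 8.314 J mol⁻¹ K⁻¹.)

ΔG = -19.8 kJ/mol; the forward reaction is spontaneous

Q = [SO₃]² / ([SO₂]²·[O₂]) = (0.0093)² / ((0.078)²·(5.7e-4)) = 24.9
ΔG = RT ln(Q/Keq) = (8.314 J mol⁻¹ K⁻¹)(1000 K) × ln(24.9/270)
   = (8.314 kJ/mol)(-2.384) = -19.8 kJ/mol
ΔG < 0, so the forward reaction is spontaneous (proceeds forward).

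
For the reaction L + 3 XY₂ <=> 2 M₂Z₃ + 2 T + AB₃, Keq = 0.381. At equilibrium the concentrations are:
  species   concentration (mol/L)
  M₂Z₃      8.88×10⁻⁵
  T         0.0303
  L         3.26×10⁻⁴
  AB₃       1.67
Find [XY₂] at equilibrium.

At equilibrium, Keq = [M₂Z₃]²·[T]²·[AB₃] / ([L]·[XY₂]³) = 0.381.
(8.88×10⁻⁵)²·(0.0303)²·(1.67) / ((3.26×10⁻⁴)·([XY₂])³) = 0.381
[XY₂]³ = 9.73×10⁻⁸ ⇒ [XY₂] = 0.00460 mol/L

[XY₂] = 0.00460 mol/L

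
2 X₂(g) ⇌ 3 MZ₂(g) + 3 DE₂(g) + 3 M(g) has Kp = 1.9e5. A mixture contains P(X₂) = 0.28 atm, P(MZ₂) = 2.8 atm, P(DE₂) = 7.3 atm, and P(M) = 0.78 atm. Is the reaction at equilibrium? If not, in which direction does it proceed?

Qp = P(MZ₂)³·P(DE₂)³·P(M)³ / P(X₂)² = (2.8)³·(7.3)³·(0.78)³ / (0.28)² = 52000
Qp = 52000 < Kp = 1.9e5, so the forward reaction proceeds.

toward products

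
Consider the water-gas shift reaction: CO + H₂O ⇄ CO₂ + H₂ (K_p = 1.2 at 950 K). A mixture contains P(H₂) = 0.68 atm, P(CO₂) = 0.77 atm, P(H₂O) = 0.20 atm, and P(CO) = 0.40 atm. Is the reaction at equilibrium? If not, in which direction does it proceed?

Q_p = P(CO₂)·P(H₂) / (P(CO)·P(H₂O)) = (0.77)·(0.68) / ((0.40)·(0.20)) = 6.5
Q_p = 6.5 > K_p = 1.2, so the reverse reaction proceeds.

toward reactants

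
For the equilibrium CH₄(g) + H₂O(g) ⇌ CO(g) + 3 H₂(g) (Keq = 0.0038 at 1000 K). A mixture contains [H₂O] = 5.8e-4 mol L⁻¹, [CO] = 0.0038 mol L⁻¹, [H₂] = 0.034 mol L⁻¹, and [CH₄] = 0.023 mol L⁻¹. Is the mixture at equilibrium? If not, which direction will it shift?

Q = [CO]·[H₂]³ / ([CH₄]·[H₂O]) = (0.0038)·(0.034)³ / ((0.023)·(5.8e-4)) = 0.011
Q = 0.011 > Keq = 0.0038: net reverse reaction.

no; Q > K, reaction proceeds in reverse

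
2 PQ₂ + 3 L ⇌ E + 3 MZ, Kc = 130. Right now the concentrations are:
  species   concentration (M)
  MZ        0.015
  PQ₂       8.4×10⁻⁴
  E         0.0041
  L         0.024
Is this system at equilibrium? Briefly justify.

no; Q > K, reaction proceeds in reverse

Qc = [E]·[MZ]³ / ([PQ₂]²·[L]³) = (0.0041)·(0.015)³ / ((8.4×10⁻⁴)²·(0.024)³) = 1400
Qc = 1400 > Kc = 130: net reverse reaction.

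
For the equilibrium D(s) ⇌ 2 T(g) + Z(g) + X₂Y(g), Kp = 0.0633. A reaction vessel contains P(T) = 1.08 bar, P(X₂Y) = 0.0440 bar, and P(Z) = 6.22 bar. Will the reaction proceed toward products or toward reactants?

in the reverse direction

(D is a pure solid — omitted from Qp.)
Qp = P(T)²·P(Z)·P(X₂Y) = (1.08)²·(6.22)·(0.0440) = 0.319
Qp = 0.319 > Kp = 0.0633, so the reverse reaction proceeds.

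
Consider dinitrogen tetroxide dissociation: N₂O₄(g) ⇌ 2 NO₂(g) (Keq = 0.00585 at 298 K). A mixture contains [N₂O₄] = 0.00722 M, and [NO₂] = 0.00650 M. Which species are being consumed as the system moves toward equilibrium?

Q = [NO₂]² / [N₂O₄] = (0.00650)² / (0.00722) = 0.00585
Q = 0.00585 = Keq; the system is at equilibrium.

none (at equilibrium)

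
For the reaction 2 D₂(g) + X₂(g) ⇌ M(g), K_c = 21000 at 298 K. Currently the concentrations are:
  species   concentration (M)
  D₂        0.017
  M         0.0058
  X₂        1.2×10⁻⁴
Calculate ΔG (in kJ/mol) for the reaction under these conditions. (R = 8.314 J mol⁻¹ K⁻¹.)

Q_c = [M] / ([D₂]²·[X₂]) = (0.0058) / ((0.017)²·(1.2×10⁻⁴)) = 1.67×10⁵
ΔG = RT ln(Q_c/K_c) = (8.314 J mol⁻¹ K⁻¹)(298 K) × ln(1.67×10⁵/21000)
   = (2.478 kJ/mol)(2.073) = 5.14 kJ/mol
ΔG > 0, so the forward reaction is non-spontaneous (proceeds in reverse).

ΔG = 5.14 kJ/mol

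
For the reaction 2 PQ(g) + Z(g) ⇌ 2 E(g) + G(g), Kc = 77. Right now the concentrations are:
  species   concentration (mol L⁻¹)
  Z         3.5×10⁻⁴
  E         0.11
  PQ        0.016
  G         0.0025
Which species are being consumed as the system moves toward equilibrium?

Qc = [E]²·[G] / ([PQ]²·[Z]) = (0.11)²·(0.0025) / ((0.016)²·(3.5×10⁻⁴)) = 340
Qc = 340 > Kc = 77: net reverse reaction.

E, G (products)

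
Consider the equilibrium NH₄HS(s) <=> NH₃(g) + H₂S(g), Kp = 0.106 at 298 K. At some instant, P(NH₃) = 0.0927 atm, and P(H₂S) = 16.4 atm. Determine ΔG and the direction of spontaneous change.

ΔG = 6.60 kJ/mol; the forward reaction is non-spontaneous

(NH₄HS is a pure solid — omitted from Qp.)
Qp = P(NH₃)·P(H₂S) = (0.0927)·(16.4) = 1.52
ΔG = RT ln(Qp/Kp) = (8.314 J mol⁻¹ K⁻¹)(298 K) × ln(1.52/0.106)
   = (2.478 kJ/mol)(2.663) = 6.60 kJ/mol
ΔG > 0, so the forward reaction is non-spontaneous (proceeds in reverse).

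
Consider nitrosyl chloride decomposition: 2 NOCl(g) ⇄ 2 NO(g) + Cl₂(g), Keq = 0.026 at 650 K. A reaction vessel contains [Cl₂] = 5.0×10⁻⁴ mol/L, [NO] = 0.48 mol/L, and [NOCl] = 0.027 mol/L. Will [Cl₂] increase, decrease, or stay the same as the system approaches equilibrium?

decrease

Q = [NO]²·[Cl₂] / [NOCl]² = (0.48)²·(5.0×10⁻⁴) / (0.027)² = 0.16
Q = 0.16 > Keq = 0.026: net reverse reaction.
Cl₂ is a product, so it decreases.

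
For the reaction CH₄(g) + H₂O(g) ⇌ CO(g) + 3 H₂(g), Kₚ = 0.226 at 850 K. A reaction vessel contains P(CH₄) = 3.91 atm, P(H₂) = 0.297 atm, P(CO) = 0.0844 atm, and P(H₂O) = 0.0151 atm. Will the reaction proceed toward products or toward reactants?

Qₚ = P(CO)·P(H₂)³ / (P(CH₄)·P(H₂O)) = (0.0844)·(0.297)³ / ((3.91)·(0.0151)) = 0.0375
Qₚ = 0.0375 < Kₚ = 0.226, so the forward reaction proceeds.

to the right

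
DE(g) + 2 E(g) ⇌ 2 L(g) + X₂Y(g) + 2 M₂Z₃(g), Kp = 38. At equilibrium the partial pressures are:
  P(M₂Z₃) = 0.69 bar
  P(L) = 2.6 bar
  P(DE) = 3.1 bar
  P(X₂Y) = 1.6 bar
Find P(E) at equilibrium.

At equilibrium, Kp = P(L)²·P(X₂Y)·P(M₂Z₃)² / (P(DE)·P(E)²) = 38.
(2.6)²·(1.6)·(0.69)² / ((3.1)·(P(E))²) = 38
P(E)² = 0.0437 ⇒ P(E) = 0.21 bar

P(E) = 0.21 bar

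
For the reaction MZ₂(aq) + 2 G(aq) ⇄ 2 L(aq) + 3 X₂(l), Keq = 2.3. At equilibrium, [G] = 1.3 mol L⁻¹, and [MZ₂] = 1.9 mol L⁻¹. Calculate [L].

[L] = 2.7 mol L⁻¹

(X₂ is a pure liquid — omitted from Keq.)
At equilibrium, Keq = [L]² / ([MZ₂]·[G]²) = 2.3.
([L])² / ((1.9)·(1.3)²) = 2.3
[L]² = 7.39 ⇒ [L] = 2.7 mol L⁻¹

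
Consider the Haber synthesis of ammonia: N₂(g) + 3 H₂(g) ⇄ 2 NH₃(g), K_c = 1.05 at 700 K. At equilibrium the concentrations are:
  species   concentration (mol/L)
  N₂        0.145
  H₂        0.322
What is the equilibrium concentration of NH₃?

[NH₃] = 0.0713 mol/L

At equilibrium, K_c = [NH₃]² / ([N₂]·[H₂]³) = 1.05.
([NH₃])² / ((0.145)·(0.322)³) = 1.05
[NH₃]² = 0.00508 ⇒ [NH₃] = 0.0713 mol/L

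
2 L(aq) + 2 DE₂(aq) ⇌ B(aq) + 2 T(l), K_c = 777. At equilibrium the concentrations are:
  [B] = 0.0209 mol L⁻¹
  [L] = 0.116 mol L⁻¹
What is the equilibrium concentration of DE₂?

[DE₂] = 0.0447 mol L⁻¹

(T is a pure liquid — omitted from K_c.)
At equilibrium, K_c = [B] / ([L]²·[DE₂]²) = 777.
(0.0209) / ((0.116)²·([DE₂])²) = 777
[DE₂]² = 0.00200 ⇒ [DE₂] = 0.0447 mol L⁻¹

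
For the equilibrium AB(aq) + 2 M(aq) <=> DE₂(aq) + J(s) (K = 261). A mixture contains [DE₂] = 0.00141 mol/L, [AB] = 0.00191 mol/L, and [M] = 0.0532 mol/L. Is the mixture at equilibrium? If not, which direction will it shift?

(J is a pure solid — omitted from Q.)
Q = [DE₂] / ([AB]·[M]²) = (0.00141) / ((0.00191)·(0.0532)²) = 261
Q = 261 = K; the system is at equilibrium.

yes, at equilibrium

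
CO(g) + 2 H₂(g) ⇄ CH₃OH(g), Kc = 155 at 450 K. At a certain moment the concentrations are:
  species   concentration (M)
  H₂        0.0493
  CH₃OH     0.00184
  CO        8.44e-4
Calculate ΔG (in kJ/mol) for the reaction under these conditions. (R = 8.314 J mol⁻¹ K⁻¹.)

Qc = [CH₃OH] / ([CO]·[H₂]²) = (0.00184) / ((8.44e-4)·(0.0493)²) = 897
ΔG = RT ln(Qc/Kc) = (8.314 J mol⁻¹ K⁻¹)(450 K) × ln(897/155)
   = (3.741 kJ/mol)(1.756) = 6.57 kJ/mol
ΔG > 0, so the forward reaction is non-spontaneous (proceeds in reverse).

ΔG = 6.57 kJ/mol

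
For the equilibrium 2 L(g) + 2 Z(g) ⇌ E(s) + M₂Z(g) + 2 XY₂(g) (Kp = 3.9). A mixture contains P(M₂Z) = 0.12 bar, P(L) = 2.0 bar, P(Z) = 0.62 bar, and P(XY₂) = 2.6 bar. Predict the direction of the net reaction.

toward products

(E is a pure solid — omitted from Qp.)
Qp = P(M₂Z)·P(XY₂)² / (P(L)²·P(Z)²) = (0.12)·(2.6)² / ((2.0)²·(0.62)²) = 0.53
Qp = 0.53 < Kp = 3.9, so the forward reaction proceeds.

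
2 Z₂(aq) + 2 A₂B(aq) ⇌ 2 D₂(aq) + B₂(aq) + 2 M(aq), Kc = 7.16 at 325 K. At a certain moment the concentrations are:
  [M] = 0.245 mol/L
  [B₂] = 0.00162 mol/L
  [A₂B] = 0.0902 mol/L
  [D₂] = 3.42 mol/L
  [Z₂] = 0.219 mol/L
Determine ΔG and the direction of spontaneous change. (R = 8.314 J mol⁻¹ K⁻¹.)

Qc = [D₂]²·[B₂]·[M]² / ([Z₂]²·[A₂B]²) = (3.42)²·(0.00162)·(0.245)² / ((0.219)²·(0.0902)²) = 2.91
ΔG = RT ln(Qc/Kc) = (8.314 J mol⁻¹ K⁻¹)(325 K) × ln(2.91/7.16)
   = (2.702 kJ/mol)(-0.9004) = -2.43 kJ/mol
ΔG < 0, so the forward reaction is spontaneous (proceeds forward).

ΔG = -2.43 kJ/mol; the forward reaction is spontaneous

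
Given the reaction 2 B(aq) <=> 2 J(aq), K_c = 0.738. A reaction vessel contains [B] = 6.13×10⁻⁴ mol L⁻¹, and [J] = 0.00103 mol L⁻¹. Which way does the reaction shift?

Q_c = [J]² / [B]² = (0.00103)² / (6.13×10⁻⁴)² = 2.82
Q_c = 2.82 > K_c = 0.738, so the reverse reaction proceeds.

toward reactants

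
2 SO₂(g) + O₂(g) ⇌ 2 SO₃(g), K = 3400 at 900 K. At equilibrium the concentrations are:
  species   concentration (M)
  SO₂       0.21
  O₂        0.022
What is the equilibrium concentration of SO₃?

At equilibrium, K = [SO₃]² / ([SO₂]²·[O₂]) = 3400.
([SO₃])² / ((0.21)²·(0.022)) = 3400
[SO₃]² = 3.30 ⇒ [SO₃] = 1.8 M

[SO₃] = 1.8 M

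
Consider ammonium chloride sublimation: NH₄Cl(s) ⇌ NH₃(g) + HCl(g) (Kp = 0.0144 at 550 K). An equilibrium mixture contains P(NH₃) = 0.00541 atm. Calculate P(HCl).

P(HCl) = 2.66 atm

(NH₄Cl is a pure solid — omitted from Kp.)
At equilibrium, Kp = P(NH₃)·P(HCl) = 0.0144.
(0.00541)·(P(HCl)) = 0.0144
P(HCl) = 2.66 atm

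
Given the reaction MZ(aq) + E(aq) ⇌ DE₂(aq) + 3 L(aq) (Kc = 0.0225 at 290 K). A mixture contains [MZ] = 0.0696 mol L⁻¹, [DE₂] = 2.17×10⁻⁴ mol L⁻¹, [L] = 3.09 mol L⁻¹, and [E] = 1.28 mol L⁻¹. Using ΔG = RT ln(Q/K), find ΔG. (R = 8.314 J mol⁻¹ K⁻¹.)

Qc = [DE₂]·[L]³ / ([MZ]·[E]) = (2.17×10⁻⁴)·(3.09)³ / ((0.0696)·(1.28)) = 0.0719
ΔG = RT ln(Qc/Kc) = (8.314 J mol⁻¹ K⁻¹)(290 K) × ln(0.0719/0.0225)
   = (2.411 kJ/mol)(1.162) = 2.80 kJ/mol
ΔG > 0, so the forward reaction is non-spontaneous (proceeds in reverse).

ΔG = 2.80 kJ/mol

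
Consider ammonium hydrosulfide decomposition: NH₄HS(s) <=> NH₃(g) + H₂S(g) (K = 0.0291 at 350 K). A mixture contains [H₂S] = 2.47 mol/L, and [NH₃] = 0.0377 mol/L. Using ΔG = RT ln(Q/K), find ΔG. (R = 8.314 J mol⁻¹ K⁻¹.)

ΔG = 3.38 kJ/mol

(NH₄HS is a pure solid — omitted from Q.)
Q = [NH₃]·[H₂S] = (0.0377)·(2.47) = 0.0931
ΔG = RT ln(Q/K) = (8.314 J mol⁻¹ K⁻¹)(350 K) × ln(0.0931/0.0291)
   = (2.910 kJ/mol)(1.163) = 3.38 kJ/mol
ΔG > 0, so the forward reaction is non-spontaneous (proceeds in reverse).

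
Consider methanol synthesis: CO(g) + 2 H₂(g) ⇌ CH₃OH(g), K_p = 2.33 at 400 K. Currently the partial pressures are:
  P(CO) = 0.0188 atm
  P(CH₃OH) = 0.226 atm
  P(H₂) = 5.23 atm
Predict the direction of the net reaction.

Q_p = P(CH₃OH) / (P(CO)·P(H₂)²) = (0.226) / ((0.0188)·(5.23)²) = 0.439
Q_p = 0.439 < K_p = 2.33, so the forward reaction proceeds.

toward products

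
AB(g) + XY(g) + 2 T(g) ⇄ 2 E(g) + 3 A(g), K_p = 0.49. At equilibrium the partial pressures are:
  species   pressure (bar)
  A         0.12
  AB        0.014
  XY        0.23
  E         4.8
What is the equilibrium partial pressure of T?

At equilibrium, K_p = P(E)²·P(A)³ / (P(AB)·P(XY)·P(T)²) = 0.49.
(4.8)²·(0.12)³ / ((0.014)·(0.23)·(P(T))²) = 0.49
P(T)² = 25.2 ⇒ P(T) = 5.0 bar

P(T) = 5.0 bar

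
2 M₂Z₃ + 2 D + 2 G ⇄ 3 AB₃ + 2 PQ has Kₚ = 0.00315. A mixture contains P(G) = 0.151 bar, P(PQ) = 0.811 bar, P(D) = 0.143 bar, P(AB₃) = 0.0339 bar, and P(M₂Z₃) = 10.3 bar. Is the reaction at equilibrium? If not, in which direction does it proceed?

Qₚ = P(AB₃)³·P(PQ)² / (P(M₂Z₃)²·P(D)²·P(G)²) = (0.0339)³·(0.811)² / ((10.3)²·(0.143)²·(0.151)²) = 5.18×10⁻⁴
Qₚ = 5.18×10⁻⁴ < Kₚ = 0.00315, so the forward reaction proceeds.

in the forward direction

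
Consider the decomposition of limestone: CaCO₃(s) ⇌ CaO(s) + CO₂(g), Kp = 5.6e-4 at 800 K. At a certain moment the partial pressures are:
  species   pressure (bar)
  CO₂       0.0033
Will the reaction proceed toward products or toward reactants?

(CaCO₃, CaO are pure solids — omitted from Qp.)
Qp = P(CO₂) = 0.0033
Qp = 0.0033 > Kp = 5.6e-4, so the reverse reaction proceeds.

in the reverse direction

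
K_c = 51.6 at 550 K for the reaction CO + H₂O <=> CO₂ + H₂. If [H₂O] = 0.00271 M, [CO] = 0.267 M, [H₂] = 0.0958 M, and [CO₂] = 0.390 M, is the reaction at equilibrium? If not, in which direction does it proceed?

at equilibrium

Q_c = [CO₂]·[H₂] / ([CO]·[H₂O]) = (0.390)·(0.0958) / ((0.267)·(0.00271)) = 51.6
Q_c = 51.6 = K_c, so the system is already at equilibrium.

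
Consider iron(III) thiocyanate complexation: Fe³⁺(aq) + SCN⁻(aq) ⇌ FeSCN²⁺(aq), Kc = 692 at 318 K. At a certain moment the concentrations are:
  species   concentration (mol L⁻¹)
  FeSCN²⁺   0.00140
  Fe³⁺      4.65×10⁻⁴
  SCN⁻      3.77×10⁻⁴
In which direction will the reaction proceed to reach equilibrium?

to the left

Qc = [FeSCN²⁺] / ([Fe³⁺]·[SCN⁻]) = (0.00140) / ((4.65×10⁻⁴)·(3.77×10⁻⁴)) = 7990
Qc = 7990 > Kc = 692, so the reverse reaction proceeds.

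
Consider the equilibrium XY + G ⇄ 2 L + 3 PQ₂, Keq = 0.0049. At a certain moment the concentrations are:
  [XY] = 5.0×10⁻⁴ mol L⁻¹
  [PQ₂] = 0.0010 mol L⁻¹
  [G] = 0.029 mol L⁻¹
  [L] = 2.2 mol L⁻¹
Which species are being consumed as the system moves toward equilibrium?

XY, G (reactants)

Q = [L]²·[PQ₂]³ / ([XY]·[G]) = (2.2)²·(0.0010)³ / ((5.0×10⁻⁴)·(0.029)) = 3.3×10⁻⁴
Q = 3.3×10⁻⁴ < Keq = 0.0049: net forward reaction.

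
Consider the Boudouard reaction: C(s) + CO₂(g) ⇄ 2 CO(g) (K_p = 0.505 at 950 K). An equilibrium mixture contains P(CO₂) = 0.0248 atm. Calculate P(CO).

(C is a pure solid — omitted from K_p.)
At equilibrium, K_p = P(CO)² / P(CO₂) = 0.505.
(P(CO))² / (0.0248) = 0.505
P(CO)² = 0.0125 ⇒ P(CO) = 0.112 atm

P(CO) = 0.112 atm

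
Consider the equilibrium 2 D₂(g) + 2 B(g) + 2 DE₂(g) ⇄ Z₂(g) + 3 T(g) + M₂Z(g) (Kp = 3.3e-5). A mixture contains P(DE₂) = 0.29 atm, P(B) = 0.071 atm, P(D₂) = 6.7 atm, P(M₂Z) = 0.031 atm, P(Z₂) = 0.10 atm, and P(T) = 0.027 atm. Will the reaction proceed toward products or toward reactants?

Qp = P(Z₂)·P(T)³·P(M₂Z) / (P(D₂)²·P(B)²·P(DE₂)²) = (0.10)·(0.027)³·(0.031) / ((6.7)²·(0.071)²·(0.29)²) = 3.2e-6
Qp = 3.2e-6 < Kp = 3.3e-5, so the forward reaction proceeds.

forward (toward products)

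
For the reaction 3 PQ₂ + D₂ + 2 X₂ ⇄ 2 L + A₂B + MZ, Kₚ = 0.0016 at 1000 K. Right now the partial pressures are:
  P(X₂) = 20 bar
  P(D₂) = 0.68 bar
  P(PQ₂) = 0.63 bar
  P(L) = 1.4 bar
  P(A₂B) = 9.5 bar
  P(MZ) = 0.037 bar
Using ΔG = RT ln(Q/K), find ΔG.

ΔG = 15.3 kJ/mol

Qₚ = P(L)²·P(A₂B)·P(MZ) / (P(PQ₂)³·P(D₂)·P(X₂)²) = (1.4)²·(9.5)·(0.037) / ((0.63)³·(0.68)·(20)²) = 0.0101
ΔG = RT ln(Qₚ/Kₚ) = (8.314 J mol⁻¹ K⁻¹)(1000 K) × ln(0.0101/0.0016)
   = (8.314 kJ/mol)(1.843) = 15.3 kJ/mol
ΔG > 0, so the forward reaction is non-spontaneous (proceeds in reverse).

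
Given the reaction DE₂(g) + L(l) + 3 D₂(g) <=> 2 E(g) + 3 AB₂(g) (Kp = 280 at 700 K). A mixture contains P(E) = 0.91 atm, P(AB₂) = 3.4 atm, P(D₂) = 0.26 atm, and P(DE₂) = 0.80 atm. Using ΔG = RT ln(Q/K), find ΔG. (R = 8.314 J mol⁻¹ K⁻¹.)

(L is a pure liquid — omitted from Qp.)
Qp = P(E)²·P(AB₂)³ / (P(DE₂)·P(D₂)³) = (0.91)²·(3.4)³ / ((0.80)·(0.26)³) = 2310
ΔG = RT ln(Qp/Kp) = (8.314 J mol⁻¹ K⁻¹)(700 K) × ln(2310/280)
   = (5.820 kJ/mol)(2.110) = 12.3 kJ/mol
ΔG > 0, so the forward reaction is non-spontaneous (proceeds in reverse).

ΔG = 12.3 kJ/mol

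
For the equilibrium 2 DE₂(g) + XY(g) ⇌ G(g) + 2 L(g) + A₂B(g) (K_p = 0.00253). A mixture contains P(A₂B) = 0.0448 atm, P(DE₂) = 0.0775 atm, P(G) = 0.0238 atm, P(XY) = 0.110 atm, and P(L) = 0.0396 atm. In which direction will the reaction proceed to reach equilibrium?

no net change (already at equilibrium)

Q_p = P(G)·P(L)²·P(A₂B) / (P(DE₂)²·P(XY)) = (0.0238)·(0.0396)²·(0.0448) / ((0.0775)²·(0.110)) = 0.00253
Q_p = 0.00253 = K_p, so the system is already at equilibrium.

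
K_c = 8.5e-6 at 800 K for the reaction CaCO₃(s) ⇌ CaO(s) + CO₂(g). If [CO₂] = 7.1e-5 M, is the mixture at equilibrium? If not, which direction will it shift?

no; Q > K, reaction proceeds in reverse

(CaCO₃, CaO are pure solids — omitted from Q_c.)
Q_c = [CO₂] = 7.1e-5
Q_c = 7.1e-5 > K_c = 8.5e-6: net reverse reaction.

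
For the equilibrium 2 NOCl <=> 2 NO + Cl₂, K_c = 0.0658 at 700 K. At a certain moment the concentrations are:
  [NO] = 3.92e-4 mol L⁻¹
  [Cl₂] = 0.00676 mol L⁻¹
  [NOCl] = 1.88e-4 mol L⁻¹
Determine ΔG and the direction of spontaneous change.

Q_c = [NO]²·[Cl₂] / [NOCl]² = (3.92e-4)²·(0.00676) / (1.88e-4)² = 0.0294
ΔG = RT ln(Q_c/K_c) = (8.314 J mol⁻¹ K⁻¹)(700 K) × ln(0.0294/0.0658)
   = (5.820 kJ/mol)(-0.8056) = -4.69 kJ/mol
ΔG < 0, so the forward reaction is spontaneous (proceeds forward).

ΔG = -4.69 kJ/mol; the forward reaction is spontaneous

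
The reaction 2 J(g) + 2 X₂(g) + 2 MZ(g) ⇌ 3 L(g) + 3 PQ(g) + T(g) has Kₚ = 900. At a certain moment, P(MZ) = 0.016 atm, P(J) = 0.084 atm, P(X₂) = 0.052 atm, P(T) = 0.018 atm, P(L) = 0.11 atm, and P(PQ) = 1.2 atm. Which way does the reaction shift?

to the left

Qₚ = P(L)³·P(PQ)³·P(T) / (P(J)²·P(X₂)²·P(MZ)²) = (0.11)³·(1.2)³·(0.018) / ((0.084)²·(0.052)²·(0.016)²) = 8500
Qₚ = 8500 > Kₚ = 900, so the reverse reaction proceeds.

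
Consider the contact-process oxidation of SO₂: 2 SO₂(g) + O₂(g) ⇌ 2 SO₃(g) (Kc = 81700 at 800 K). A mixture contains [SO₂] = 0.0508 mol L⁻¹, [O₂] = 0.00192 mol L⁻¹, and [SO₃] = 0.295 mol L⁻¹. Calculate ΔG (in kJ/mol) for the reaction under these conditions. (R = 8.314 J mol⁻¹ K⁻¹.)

Qc = [SO₃]² / ([SO₂]²·[O₂]) = (0.295)² / ((0.0508)²·(0.00192)) = 17600
ΔG = RT ln(Qc/Kc) = (8.314 J mol⁻¹ K⁻¹)(800 K) × ln(17600/81700)
   = (6.651 kJ/mol)(-1.535) = -10.2 kJ/mol
ΔG < 0, so the forward reaction is spontaneous (proceeds forward).

ΔG = -10.2 kJ/mol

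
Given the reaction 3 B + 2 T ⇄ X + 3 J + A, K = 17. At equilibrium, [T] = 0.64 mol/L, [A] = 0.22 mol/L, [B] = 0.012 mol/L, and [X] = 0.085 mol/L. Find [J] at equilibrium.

At equilibrium, K = [X]·[J]³·[A] / ([B]³·[T]²) = 17.
(0.085)·([J])³·(0.22) / ((0.012)³·(0.64)²) = 17
[J]³ = 6.43e-4 ⇒ [J] = 0.086 mol/L

[J] = 0.086 mol/L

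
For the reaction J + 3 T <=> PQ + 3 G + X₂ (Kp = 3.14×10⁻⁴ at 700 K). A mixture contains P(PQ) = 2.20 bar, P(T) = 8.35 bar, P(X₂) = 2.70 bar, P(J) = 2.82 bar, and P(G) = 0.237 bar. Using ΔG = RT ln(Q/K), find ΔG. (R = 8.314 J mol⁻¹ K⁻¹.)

ΔG = -10.9 kJ/mol

Qp = P(PQ)·P(G)³·P(X₂) / (P(J)·P(T)³) = (2.20)·(0.237)³·(2.70) / ((2.82)·(8.35)³) = 4.82×10⁻⁵
ΔG = RT ln(Qp/Kp) = (8.314 J mol⁻¹ K⁻¹)(700 K) × ln(4.82×10⁻⁵/3.14×10⁻⁴)
   = (5.820 kJ/mol)(-1.874) = -10.9 kJ/mol
ΔG < 0, so the forward reaction is spontaneous (proceeds forward).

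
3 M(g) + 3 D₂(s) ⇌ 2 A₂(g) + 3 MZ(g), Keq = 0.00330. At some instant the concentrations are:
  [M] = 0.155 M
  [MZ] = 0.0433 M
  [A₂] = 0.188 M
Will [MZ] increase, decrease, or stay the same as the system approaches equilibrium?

(D₂ is a pure solid — omitted from Q.)
Q = [A₂]²·[MZ]³ / [M]³ = (0.188)²·(0.0433)³ / (0.155)³ = 7.71×10⁻⁴
Q = 7.71×10⁻⁴ < Keq = 0.00330: net forward reaction.
MZ is a product, so it increases.

increase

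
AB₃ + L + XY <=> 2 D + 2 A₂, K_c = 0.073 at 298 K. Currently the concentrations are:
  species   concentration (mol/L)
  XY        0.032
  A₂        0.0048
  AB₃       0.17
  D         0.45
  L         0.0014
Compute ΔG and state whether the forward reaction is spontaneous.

Q_c = [D]²·[A₂]² / ([AB₃]·[L]·[XY]) = (0.45)²·(0.0048)² / ((0.17)·(0.0014)·(0.032)) = 0.613
ΔG = RT ln(Q_c/K_c) = (8.314 J mol⁻¹ K⁻¹)(298 K) × ln(0.613/0.073)
   = (2.478 kJ/mol)(2.128) = 5.27 kJ/mol
ΔG > 0, so the forward reaction is non-spontaneous (proceeds in reverse).

ΔG = 5.27 kJ/mol; the forward reaction is non-spontaneous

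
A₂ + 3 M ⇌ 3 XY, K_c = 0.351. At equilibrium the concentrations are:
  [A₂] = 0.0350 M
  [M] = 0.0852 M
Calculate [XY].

[XY] = 0.0197 M

At equilibrium, K_c = [XY]³ / ([A₂]·[M]³) = 0.351.
([XY])³ / ((0.0350)·(0.0852)³) = 0.351
[XY]³ = 7.60e-6 ⇒ [XY] = 0.0197 M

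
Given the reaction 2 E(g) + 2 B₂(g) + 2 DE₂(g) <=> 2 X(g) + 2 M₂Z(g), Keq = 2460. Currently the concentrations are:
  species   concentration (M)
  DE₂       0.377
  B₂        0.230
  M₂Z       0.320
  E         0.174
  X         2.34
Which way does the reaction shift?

Q = [X]²·[M₂Z]² / ([E]²·[B₂]²·[DE₂]²) = (2.34)²·(0.320)² / ((0.174)²·(0.230)²·(0.377)²) = 2460
Q = 2460 = Keq, so the system is already at equilibrium.

at equilibrium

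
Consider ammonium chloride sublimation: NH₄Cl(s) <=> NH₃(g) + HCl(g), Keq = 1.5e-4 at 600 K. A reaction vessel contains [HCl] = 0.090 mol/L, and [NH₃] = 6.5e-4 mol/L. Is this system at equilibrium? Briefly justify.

no; Q < K, reaction proceeds forward

(NH₄Cl is a pure solid — omitted from Q.)
Q = [NH₃]·[HCl] = (6.5e-4)·(0.090) = 5.9e-5
Q = 5.9e-5 < Keq = 1.5e-4: net forward reaction.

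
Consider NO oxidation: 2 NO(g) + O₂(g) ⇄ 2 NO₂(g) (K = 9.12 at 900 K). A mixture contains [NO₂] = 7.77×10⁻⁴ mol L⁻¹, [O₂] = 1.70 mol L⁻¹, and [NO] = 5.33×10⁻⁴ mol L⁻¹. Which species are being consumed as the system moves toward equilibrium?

NO, O₂ (reactants)

Q = [NO₂]² / ([NO]²·[O₂]) = (7.77×10⁻⁴)² / ((5.33×10⁻⁴)²·(1.70)) = 1.25
Q = 1.25 < K = 9.12: net forward reaction.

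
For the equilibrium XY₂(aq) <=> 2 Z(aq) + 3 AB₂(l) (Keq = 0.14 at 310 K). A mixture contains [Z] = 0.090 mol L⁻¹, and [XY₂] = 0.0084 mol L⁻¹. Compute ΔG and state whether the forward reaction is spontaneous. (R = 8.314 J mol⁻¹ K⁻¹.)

ΔG = 4.97 kJ/mol; the forward reaction is non-spontaneous

(AB₂ is a pure liquid — omitted from Q.)
Q = [Z]² / [XY₂] = (0.090)² / (0.0084) = 0.964
ΔG = RT ln(Q/Keq) = (8.314 J mol⁻¹ K⁻¹)(310 K) × ln(0.964/0.14)
   = (2.577 kJ/mol)(1.929) = 4.97 kJ/mol
ΔG > 0, so the forward reaction is non-spontaneous (proceeds in reverse).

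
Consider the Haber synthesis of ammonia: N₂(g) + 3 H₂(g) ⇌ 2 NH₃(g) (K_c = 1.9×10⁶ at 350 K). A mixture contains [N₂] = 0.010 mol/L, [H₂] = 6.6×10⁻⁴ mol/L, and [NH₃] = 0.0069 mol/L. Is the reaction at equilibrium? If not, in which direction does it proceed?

in the reverse direction

Q_c = [NH₃]² / ([N₂]·[H₂]³) = (0.0069)² / ((0.010)·(6.6×10⁻⁴)³) = 1.7×10⁷
Q_c = 1.7×10⁷ > K_c = 1.9×10⁶, so the reverse reaction proceeds.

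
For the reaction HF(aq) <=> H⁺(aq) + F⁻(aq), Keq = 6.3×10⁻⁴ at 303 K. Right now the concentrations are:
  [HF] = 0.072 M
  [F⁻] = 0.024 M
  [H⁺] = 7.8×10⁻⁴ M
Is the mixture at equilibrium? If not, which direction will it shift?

no; Q < K, reaction proceeds forward

Q = [H⁺]·[F⁻] / [HF] = (7.8×10⁻⁴)·(0.024) / (0.072) = 2.6×10⁻⁴
Q = 2.6×10⁻⁴ < Keq = 6.3×10⁻⁴: net forward reaction.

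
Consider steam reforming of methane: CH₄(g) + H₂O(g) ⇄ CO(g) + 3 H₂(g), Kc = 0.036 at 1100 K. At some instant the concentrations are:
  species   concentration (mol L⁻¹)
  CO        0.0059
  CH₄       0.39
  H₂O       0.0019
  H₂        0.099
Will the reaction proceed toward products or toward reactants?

Qc = [CO]·[H₂]³ / ([CH₄]·[H₂O]) = (0.0059)·(0.099)³ / ((0.39)·(0.0019)) = 0.0077
Qc = 0.0077 < Kc = 0.036, so the forward reaction proceeds.

to the right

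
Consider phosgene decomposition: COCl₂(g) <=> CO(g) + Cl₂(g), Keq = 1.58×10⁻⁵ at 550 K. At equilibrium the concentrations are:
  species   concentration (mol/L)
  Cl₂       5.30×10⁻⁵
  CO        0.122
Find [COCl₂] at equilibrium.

[COCl₂] = 0.409 mol/L

At equilibrium, Keq = [CO]·[Cl₂] / [COCl₂] = 1.58×10⁻⁵.
(0.122)·(5.30×10⁻⁵) / ([COCl₂]) = 1.58×10⁻⁵
[COCl₂] = 0.409 mol/L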